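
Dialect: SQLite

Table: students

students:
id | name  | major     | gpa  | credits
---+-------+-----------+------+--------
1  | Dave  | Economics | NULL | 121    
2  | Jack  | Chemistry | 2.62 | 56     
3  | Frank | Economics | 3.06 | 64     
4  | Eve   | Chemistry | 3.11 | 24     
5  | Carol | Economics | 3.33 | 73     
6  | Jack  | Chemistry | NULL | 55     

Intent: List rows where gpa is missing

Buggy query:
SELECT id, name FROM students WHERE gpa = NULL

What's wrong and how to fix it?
Bug: '= NULL' is always unknown in SQL three-valued logic, so no rows match

Fix: Use IS NULL to test for NULL

Corrected query:
SELECT id, name FROM students WHERE gpa IS NULL

Result:
id | name
---+-----
1  | Dave
6  | Jack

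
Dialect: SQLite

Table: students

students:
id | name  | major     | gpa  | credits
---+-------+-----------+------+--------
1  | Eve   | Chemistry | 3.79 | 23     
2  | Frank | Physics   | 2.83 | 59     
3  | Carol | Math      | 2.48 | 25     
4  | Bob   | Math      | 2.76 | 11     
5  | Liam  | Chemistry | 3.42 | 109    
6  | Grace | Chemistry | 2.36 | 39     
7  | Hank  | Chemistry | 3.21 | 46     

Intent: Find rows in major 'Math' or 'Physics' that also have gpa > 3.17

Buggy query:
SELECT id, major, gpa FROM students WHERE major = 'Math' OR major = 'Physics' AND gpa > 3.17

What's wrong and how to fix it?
Bug: Without parentheses, AND is evaluated before OR, so the gpa filter only applies to the 'Physics' branch

Fix: Group the OR with parentheses (or use IN), then AND the threshold

Corrected query:
SELECT id, major, gpa FROM students WHERE (major = 'Math' OR major = 'Physics') AND gpa > 3.17

Result:
(no rows)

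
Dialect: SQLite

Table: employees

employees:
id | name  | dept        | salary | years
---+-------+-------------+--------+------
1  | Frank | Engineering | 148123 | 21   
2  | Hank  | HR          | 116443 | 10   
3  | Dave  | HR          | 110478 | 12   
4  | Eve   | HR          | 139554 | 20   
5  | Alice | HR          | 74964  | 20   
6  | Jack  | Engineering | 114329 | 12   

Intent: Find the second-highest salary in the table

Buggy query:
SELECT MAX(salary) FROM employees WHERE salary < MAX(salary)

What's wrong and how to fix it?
Bug: MAX(salary) on the right of the comparison is an aggregate-in-WHERE error

Fix: Compute the overall MAX in a subquery, then take MAX of rows below it

Corrected query:
SELECT MAX(salary) FROM employees WHERE salary < (SELECT MAX(salary) FROM employees)

Result:
MAX(salary)
-----------
139554     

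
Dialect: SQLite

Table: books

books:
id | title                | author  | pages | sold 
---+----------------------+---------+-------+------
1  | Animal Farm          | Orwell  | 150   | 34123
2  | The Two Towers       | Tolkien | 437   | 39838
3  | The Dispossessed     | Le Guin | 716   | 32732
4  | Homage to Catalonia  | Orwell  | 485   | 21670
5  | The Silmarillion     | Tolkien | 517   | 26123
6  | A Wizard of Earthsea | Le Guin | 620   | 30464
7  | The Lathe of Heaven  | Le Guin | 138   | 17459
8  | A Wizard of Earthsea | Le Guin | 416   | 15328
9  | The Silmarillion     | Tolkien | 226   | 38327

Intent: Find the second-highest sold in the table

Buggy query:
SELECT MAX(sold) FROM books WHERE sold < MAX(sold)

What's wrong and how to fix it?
Bug: The inner MAX is an aggregate inside WHERE, which is not allowed

Fix: Compute the overall MAX in a subquery, then take MAX of rows below it

Corrected query:
SELECT MAX(sold) FROM books WHERE sold < (SELECT MAX(sold) FROM books)

Result:
MAX(sold)
---------
38327    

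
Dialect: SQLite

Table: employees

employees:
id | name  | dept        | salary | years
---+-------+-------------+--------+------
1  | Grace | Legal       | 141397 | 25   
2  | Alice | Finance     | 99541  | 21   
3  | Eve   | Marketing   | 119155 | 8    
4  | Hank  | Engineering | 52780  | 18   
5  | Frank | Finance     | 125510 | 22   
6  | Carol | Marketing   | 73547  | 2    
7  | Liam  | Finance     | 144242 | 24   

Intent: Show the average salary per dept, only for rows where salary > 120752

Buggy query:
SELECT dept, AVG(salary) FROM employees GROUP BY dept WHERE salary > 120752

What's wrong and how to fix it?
Bug: WHERE cannot follow GROUP BY

Fix: Move the WHERE clause before GROUP BY

Corrected query:
SELECT dept, AVG(salary) FROM employees WHERE salary > 120752 GROUP BY dept

Result:
dept    | AVG(salary)
--------+------------
Finance | 134876     
Legal   | 141397     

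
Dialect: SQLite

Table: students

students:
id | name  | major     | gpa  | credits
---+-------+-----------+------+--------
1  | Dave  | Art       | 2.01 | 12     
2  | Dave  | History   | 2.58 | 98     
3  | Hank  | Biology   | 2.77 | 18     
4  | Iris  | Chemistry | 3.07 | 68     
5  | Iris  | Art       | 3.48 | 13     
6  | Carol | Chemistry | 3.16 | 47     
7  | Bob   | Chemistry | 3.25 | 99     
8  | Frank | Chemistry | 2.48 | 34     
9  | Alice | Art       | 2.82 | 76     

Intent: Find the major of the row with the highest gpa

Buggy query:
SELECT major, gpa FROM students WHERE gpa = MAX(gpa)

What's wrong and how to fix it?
Bug: MAX(gpa) is an aggregate and cannot be used directly in WHERE

Fix: Wrap MAX in a scalar subquery so WHERE compares against a single value

Corrected query:
SELECT major, gpa FROM students WHERE gpa = (SELECT MAX(gpa) FROM students)

Result:
major | gpa 
------+-----
Art   | 3.48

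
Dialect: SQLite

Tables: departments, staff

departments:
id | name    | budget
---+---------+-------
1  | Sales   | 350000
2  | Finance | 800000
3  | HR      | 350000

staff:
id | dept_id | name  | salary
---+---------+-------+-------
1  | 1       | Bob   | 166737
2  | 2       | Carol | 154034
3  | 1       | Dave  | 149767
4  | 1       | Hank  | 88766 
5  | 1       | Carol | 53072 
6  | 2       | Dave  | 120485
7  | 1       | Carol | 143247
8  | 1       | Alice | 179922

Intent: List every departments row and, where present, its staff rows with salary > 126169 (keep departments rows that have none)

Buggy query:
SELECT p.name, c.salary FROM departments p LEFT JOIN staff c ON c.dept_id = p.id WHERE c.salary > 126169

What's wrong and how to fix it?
Bug: Filtering c.salary in WHERE discards the NULL rows produced by LEFT JOIN, turning it into an inner join

Fix: Move the right-table condition into the ON clause so unmatched parents are kept

Corrected query:
SELECT p.name, c.salary FROM departments p LEFT JOIN staff c ON c.dept_id = p.id AND c.salary > 126169

Result:
name    | salary
--------+-------
Sales   | 143247
Sales   | 149767
Sales   | 166737
Sales   | 179922
Finance | 154034
HR      | NULL  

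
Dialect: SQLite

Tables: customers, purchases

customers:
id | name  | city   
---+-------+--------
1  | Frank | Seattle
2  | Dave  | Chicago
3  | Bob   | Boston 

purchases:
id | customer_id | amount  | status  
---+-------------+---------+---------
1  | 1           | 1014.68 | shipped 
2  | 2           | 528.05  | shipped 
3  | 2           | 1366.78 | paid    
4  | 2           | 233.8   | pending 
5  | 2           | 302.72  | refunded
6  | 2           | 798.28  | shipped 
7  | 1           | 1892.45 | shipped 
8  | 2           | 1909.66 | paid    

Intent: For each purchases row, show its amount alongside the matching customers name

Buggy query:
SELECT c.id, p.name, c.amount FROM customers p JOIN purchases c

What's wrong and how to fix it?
Bug: JOIN with no ON clause produces a cartesian product; every purchases row pairs with every customers row

Fix: Specify the join condition linking the foreign key to the parent id

Corrected query:
SELECT c.id, p.name, c.amount FROM customers p JOIN purchases c ON c.customer_id = p.id

Result:
id | name  | amount 
---+-------+--------
1  | Frank | 1014.68
2  | Dave  | 528.05 
3  | Dave  | 1366.78
4  | Dave  | 233.8  
5  | Dave  | 302.72 
6  | Dave  | 798.28 
7  | Frank | 1892.45
8  | Dave  | 1909.66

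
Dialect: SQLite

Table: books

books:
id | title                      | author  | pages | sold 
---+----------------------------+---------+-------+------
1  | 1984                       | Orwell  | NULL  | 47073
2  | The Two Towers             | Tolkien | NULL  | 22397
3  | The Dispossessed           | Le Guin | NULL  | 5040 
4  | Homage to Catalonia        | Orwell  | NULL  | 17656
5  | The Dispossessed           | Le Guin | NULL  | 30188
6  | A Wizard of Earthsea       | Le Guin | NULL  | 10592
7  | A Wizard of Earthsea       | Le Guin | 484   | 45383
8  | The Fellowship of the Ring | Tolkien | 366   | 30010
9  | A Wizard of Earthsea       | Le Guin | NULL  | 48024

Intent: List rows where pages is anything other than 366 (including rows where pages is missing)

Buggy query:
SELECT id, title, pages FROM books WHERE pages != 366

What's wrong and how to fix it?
Bug: 'pages != 366' is unknown when pages is NULL, so NULL rows are silently excluded

Fix: Handle NULL separately with IS NULL alongside the inequality

Corrected query:
SELECT id, title, pages FROM books WHERE pages != 366 OR pages IS NULL

Result:
id | title                | pages
---+----------------------+------
1  | 1984                 | NULL 
2  | The Two Towers       | NULL 
3  | The Dispossessed     | NULL 
4  | Homage to Catalonia  | NULL 
5  | The Dispossessed     | NULL 
6  | A Wizard of Earthsea | NULL 
7  | A Wizard of Earthsea | 484  
9  | A Wizard of Earthsea | NULL 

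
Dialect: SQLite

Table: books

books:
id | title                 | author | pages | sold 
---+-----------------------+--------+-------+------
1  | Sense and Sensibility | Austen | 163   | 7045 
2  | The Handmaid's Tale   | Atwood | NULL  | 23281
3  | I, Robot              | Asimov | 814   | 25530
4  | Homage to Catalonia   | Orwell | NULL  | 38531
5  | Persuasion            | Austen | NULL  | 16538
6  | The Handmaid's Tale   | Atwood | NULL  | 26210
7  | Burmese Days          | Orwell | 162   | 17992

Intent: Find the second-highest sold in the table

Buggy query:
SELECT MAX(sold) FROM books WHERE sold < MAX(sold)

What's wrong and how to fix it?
Bug: MAX(sold) on the right of the comparison is an aggregate-in-WHERE error

Fix: Compute the overall MAX in a subquery, then take MAX of rows below it

Corrected query:
SELECT MAX(sold) FROM books WHERE sold < (SELECT MAX(sold) FROM books)

Result:
MAX(sold)
---------
26210    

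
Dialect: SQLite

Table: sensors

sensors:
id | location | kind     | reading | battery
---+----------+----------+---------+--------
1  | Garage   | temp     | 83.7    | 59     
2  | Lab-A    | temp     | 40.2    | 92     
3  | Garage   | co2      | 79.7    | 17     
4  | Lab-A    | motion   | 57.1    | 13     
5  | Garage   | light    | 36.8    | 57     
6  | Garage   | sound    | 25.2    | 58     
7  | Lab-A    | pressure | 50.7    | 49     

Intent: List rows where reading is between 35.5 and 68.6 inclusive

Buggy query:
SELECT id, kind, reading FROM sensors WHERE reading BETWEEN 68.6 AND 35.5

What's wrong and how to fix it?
Bug: The bounds are reversed; BETWEEN a AND b requires a <= b to match anything

Fix: Write BETWEEN 35.5 AND 68.6

Corrected query:
SELECT id, kind, reading FROM sensors WHERE reading BETWEEN 35.5 AND 68.6

Result:
id | kind     | reading
---+----------+--------
2  | temp     | 40.2   
4  | motion   | 57.1   
5  | light    | 36.8   
7  | pressure | 50.7   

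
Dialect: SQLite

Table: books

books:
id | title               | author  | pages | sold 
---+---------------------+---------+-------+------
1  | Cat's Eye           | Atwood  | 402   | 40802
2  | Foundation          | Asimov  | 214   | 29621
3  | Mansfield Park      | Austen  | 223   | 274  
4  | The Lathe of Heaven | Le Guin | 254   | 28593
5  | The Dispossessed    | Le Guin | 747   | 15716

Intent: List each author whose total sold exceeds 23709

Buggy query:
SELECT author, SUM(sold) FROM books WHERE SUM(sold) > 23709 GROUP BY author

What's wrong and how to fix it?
Bug: SUM(sold) is an aggregate, but WHERE filters rows before aggregation

Fix: Move the aggregate condition to a HAVING clause

Corrected query:
SELECT author, SUM(sold) FROM books GROUP BY author HAVING SUM(sold) > 23709

Result:
author  | SUM(sold)
--------+----------
Asimov  | 29621    
Atwood  | 40802    
Le Guin | 44309    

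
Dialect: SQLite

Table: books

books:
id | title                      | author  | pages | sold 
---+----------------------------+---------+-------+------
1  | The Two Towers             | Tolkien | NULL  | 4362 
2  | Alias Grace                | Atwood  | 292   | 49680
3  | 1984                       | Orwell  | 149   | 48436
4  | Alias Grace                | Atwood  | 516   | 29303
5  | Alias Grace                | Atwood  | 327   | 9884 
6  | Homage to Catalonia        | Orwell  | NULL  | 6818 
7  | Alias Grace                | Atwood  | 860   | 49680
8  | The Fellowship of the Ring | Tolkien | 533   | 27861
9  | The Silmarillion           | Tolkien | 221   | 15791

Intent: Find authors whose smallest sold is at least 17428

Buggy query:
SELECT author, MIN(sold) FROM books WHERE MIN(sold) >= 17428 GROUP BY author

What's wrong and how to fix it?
Bug: MIN() in WHERE is a misuse of aggregate

Fix: Use HAVING for the per-group MIN condition

Corrected query:
SELECT author, MIN(sold) FROM books GROUP BY author HAVING MIN(sold) >= 17428

Result:
(no rows)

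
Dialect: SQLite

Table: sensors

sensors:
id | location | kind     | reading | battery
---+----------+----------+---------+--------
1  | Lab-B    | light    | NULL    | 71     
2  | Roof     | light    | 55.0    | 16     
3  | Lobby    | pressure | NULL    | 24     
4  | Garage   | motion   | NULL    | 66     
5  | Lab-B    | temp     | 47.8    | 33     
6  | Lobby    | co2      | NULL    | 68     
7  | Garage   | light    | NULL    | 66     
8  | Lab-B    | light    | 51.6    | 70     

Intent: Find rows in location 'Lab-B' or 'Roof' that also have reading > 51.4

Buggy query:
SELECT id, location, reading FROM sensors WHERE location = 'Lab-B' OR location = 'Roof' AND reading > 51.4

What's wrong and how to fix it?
Bug: AND binds tighter than OR, so this parses as location = 'Lab-B' OR (location = 'Roof' AND reading > 51.4)

Fix: Group the OR with parentheses (or use IN), then AND the threshold

Corrected query:
SELECT id, location, reading FROM sensors WHERE (location = 'Lab-B' OR location = 'Roof') AND reading > 51.4

Result:
id | location | reading
---+----------+--------
2  | Roof     | 55     
8  | Lab-B    | 51.6   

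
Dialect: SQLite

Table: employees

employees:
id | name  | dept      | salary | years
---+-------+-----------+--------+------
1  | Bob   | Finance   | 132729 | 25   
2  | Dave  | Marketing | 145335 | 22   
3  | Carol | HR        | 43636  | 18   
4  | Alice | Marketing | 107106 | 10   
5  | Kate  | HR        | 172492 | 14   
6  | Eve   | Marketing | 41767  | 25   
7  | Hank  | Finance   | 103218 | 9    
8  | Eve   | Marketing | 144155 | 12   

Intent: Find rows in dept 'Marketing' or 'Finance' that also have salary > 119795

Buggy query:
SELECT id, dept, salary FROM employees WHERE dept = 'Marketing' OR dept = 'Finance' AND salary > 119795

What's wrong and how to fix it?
Bug: Without parentheses, AND is evaluated before OR, so the salary filter only applies to the 'Finance' branch

Fix: Add parentheses around the OR so the AND applies to both alternatives

Corrected query:
SELECT id, dept, salary FROM employees WHERE (dept = 'Marketing' OR dept = 'Finance') AND salary > 119795

Result:
id | dept      | salary
---+-----------+-------
1  | Finance   | 132729
2  | Marketing | 145335
8  | Marketing | 144155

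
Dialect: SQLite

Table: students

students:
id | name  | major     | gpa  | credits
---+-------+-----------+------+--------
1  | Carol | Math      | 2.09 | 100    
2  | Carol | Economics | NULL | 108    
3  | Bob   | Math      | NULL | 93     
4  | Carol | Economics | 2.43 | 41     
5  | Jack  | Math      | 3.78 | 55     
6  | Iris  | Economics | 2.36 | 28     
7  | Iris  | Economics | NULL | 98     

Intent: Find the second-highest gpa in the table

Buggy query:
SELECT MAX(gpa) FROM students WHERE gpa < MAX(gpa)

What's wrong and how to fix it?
Bug: The inner MAX is an aggregate inside WHERE, which is not allowed

Fix: Put the inner MAX in a scalar subquery

Corrected query:
SELECT MAX(gpa) FROM students WHERE gpa < (SELECT MAX(gpa) FROM students)

Result:
MAX(gpa)
--------
2.43    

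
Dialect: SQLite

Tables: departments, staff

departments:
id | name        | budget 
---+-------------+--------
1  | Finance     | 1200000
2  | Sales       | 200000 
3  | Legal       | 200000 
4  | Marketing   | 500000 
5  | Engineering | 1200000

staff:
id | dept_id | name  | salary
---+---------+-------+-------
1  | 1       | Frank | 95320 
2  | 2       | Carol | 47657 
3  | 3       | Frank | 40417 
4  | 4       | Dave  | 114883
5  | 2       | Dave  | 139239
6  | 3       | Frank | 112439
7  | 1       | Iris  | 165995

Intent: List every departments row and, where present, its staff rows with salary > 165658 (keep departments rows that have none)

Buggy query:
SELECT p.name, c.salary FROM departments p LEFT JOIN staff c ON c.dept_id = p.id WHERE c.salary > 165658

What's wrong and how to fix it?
Bug: A WHERE condition on the right-hand table after LEFT JOIN drops unmatched parents

Fix: Move the right-table condition into the ON clause so unmatched parents are kept

Corrected query:
SELECT p.name, c.salary FROM departments p LEFT JOIN staff c ON c.dept_id = p.id AND c.salary > 165658

Result:
name        | salary
------------+-------
Finance     | 165995
Sales       | NULL  
Legal       | NULL  
Marketing   | NULL  
Engineering | NULL  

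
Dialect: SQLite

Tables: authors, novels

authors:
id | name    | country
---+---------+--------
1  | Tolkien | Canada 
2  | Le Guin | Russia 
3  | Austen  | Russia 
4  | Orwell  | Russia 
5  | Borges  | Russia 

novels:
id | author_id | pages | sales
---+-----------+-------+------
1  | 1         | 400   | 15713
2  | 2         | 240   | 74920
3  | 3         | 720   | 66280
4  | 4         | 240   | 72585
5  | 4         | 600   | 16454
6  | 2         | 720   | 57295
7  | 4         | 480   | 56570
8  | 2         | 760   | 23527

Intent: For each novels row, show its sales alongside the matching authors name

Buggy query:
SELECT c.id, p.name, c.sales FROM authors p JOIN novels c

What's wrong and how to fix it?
Bug: Missing join condition: each novels row is matched to all authors rows instead of just its own

Fix: Add ON c.author_id = p.id to the JOIN

Corrected query:
SELECT c.id, p.name, c.sales FROM authors p JOIN novels c ON c.author_id = p.id

Result:
id | name    | sales
---+---------+------
1  | Tolkien | 15713
2  | Le Guin | 74920
3  | Austen  | 66280
4  | Orwell  | 72585
5  | Orwell  | 16454
6  | Le Guin | 57295
7  | Orwell  | 56570
8  | Le Guin | 23527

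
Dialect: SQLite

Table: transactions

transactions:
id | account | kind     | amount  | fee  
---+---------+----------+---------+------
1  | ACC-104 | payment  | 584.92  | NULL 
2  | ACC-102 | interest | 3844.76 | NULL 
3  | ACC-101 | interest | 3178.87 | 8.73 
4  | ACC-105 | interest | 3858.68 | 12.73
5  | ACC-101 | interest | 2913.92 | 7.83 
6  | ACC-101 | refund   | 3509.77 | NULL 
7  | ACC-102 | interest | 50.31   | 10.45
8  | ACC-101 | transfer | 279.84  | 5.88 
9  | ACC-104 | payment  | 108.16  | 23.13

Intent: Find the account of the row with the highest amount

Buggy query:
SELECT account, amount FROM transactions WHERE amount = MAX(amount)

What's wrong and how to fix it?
Bug: WHERE is evaluated per row; an aggregate over the whole table isn't defined there

Fix: Wrap MAX in a scalar subquery so WHERE compares against a single value

Corrected query:
SELECT account, amount FROM transactions WHERE amount = (SELECT MAX(amount) FROM transactions)

Result:
account | amount 
--------+--------
ACC-105 | 3858.68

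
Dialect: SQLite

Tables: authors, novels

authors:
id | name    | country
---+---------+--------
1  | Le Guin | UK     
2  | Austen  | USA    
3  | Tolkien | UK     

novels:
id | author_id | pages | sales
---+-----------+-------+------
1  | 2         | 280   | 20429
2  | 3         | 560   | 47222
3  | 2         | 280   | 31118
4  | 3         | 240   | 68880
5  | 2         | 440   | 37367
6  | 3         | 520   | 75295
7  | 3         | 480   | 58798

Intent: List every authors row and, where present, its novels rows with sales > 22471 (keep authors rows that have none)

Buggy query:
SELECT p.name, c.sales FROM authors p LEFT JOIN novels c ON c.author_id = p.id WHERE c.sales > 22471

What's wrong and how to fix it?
Bug: Filtering c.sales in WHERE discards the NULL rows produced by LEFT JOIN, turning it into an inner join

Fix: Move the right-table condition into the ON clause so unmatched parents are kept

Corrected query:
SELECT p.name, c.sales FROM authors p LEFT JOIN novels c ON c.author_id = p.id AND c.sales > 22471

Result:
name    | sales
--------+------
Le Guin | NULL 
Austen  | 31118
Austen  | 37367
Tolkien | 47222
Tolkien | 58798
Tolkien | 68880
Tolkien | 75295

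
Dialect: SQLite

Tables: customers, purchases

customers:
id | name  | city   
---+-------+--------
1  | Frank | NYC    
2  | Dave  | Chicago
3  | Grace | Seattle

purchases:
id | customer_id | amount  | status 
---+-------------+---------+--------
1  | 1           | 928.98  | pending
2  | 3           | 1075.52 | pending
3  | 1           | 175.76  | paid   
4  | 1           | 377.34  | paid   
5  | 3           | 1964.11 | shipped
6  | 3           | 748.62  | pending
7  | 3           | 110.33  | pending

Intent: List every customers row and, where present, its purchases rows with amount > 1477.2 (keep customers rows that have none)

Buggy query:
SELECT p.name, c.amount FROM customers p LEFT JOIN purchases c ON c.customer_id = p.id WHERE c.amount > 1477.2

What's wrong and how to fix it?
Bug: A WHERE condition on the right-hand table after LEFT JOIN drops unmatched parents

Fix: Move the right-table condition into the ON clause so unmatched parents are kept

Corrected query:
SELECT p.name, c.amount FROM customers p LEFT JOIN purchases c ON c.customer_id = p.id AND c.amount > 1477.2

Result:
name  | amount 
------+--------
Frank | NULL   
Dave  | NULL   
Grace | 1964.11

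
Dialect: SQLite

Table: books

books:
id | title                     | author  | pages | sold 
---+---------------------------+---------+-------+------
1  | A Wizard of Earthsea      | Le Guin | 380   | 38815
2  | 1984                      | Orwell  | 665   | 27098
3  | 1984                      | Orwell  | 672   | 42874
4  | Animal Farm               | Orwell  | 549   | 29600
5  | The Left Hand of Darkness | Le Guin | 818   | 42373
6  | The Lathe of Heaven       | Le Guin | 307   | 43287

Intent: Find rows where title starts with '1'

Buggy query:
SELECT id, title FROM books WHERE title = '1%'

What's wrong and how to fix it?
Bug: Wildcards only work with LIKE; '=' treats '%' as a literal character

Fix: Replace '=' with LIKE so '1%' is treated as a pattern

Corrected query:
SELECT id, title FROM books WHERE title LIKE '1%'

Result:
id | title
---+------
2  | 1984 
3  | 1984 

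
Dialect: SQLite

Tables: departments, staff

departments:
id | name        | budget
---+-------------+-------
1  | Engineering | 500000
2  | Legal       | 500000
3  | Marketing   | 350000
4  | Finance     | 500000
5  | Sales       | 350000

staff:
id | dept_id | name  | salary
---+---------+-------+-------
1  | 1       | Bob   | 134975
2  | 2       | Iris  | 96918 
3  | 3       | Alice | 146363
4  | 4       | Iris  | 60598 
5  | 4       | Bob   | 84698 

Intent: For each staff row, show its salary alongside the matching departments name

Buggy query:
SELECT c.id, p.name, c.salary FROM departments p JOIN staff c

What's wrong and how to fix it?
Bug: JOIN with no ON clause produces a cartesian product; every staff row pairs with every departments row

Fix: Specify the join condition linking the foreign key to the parent id

Corrected query:
SELECT c.id, p.name, c.salary FROM departments p JOIN staff c ON c.dept_id = p.id

Result:
id | name        | salary
---+-------------+-------
1  | Engineering | 134975
2  | Legal       | 96918 
3  | Marketing   | 146363
4  | Finance     | 60598 
5  | Finance     | 84698 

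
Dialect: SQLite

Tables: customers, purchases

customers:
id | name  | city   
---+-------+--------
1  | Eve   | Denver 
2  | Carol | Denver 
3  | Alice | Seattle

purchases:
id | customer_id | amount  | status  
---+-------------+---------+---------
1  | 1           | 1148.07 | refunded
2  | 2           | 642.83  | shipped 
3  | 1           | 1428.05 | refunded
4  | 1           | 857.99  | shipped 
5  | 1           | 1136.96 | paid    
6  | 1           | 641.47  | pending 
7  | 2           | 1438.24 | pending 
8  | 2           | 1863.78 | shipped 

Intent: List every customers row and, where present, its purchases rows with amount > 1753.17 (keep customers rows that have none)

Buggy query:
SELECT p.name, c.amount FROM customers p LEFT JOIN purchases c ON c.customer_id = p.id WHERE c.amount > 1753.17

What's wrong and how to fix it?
Bug: A WHERE condition on the right-hand table after LEFT JOIN drops unmatched parents

Fix: Move the right-table condition into the ON clause so unmatched parents are kept

Corrected query:
SELECT p.name, c.amount FROM customers p LEFT JOIN purchases c ON c.customer_id = p.id AND c.amount > 1753.17

Result:
name  | amount 
------+--------
Eve   | NULL   
Carol | 1863.78
Alice | NULL   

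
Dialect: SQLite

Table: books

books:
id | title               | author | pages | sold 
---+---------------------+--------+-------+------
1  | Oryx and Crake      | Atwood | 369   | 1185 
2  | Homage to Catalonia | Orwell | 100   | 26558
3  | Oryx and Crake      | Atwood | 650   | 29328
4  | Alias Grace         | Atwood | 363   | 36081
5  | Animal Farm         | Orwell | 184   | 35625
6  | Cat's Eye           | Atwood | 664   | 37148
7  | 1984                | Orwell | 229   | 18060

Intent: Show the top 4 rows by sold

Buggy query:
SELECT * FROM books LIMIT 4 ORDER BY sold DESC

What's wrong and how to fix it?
Bug: ORDER BY cannot follow LIMIT; LIMIT is the final clause

Fix: Sort with ORDER BY, then apply LIMIT

Corrected query:
SELECT * FROM books ORDER BY sold DESC LIMIT 4

Result:
id | title          | author | pages | sold 
---+----------------+--------+-------+------
6  | Cat's Eye      | Atwood | 664   | 37148
4  | Alias Grace    | Atwood | 363   | 36081
5  | Animal Farm    | Orwell | 184   | 35625
3  | Oryx and Crake | Atwood | 650   | 29328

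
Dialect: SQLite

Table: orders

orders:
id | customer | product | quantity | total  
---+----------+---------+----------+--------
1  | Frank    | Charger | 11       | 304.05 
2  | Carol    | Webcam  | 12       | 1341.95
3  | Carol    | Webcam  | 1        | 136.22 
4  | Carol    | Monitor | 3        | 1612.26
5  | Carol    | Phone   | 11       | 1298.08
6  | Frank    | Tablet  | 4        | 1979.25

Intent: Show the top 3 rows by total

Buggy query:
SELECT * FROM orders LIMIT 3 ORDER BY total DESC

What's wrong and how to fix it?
Bug: LIMIT must come after ORDER BY

Fix: Sort with ORDER BY, then apply LIMIT

Corrected query:
SELECT * FROM orders ORDER BY total DESC LIMIT 3

Result:
id | customer | product | quantity | total  
---+----------+---------+----------+--------
6  | Frank    | Tablet  | 4        | 1979.25
4  | Carol    | Monitor | 3        | 1612.26
2  | Carol    | Webcam  | 12       | 1341.95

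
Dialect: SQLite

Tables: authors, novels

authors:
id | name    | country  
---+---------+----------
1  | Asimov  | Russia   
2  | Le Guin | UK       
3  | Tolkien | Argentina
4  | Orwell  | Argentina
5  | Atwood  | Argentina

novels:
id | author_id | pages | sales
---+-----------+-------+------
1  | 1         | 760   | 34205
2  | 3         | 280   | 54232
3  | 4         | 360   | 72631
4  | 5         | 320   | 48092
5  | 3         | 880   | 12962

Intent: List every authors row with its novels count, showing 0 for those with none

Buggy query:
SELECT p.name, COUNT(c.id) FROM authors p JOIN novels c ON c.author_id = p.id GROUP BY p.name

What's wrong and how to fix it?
Bug: INNER JOIN drops authors rows that have no matching novels rows

Fix: Use LEFT JOIN so parents without children still appear (COUNT(c.id) gives 0)

Corrected query:
SELECT p.name, COUNT(c.id) FROM authors p LEFT JOIN novels c ON c.author_id = p.id GROUP BY p.name

Result:
name    | COUNT(c.id)
--------+------------
Asimov  | 1          
Atwood  | 1          
Le Guin | 0          
Orwell  | 1          
Tolkien | 2          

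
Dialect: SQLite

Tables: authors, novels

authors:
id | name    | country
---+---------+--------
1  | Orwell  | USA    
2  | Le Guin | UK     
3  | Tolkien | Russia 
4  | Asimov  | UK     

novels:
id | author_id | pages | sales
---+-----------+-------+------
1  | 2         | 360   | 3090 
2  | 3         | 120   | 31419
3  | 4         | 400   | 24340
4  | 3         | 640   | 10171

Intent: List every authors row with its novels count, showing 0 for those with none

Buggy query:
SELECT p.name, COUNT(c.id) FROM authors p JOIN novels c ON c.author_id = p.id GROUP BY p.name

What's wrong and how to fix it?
Bug: An inner join excludes parents with zero children

Fix: Switch to LEFT JOIN to retain unmatched parent rows

Corrected query:
SELECT p.name, COUNT(c.id) FROM authors p LEFT JOIN novels c ON c.author_id = p.id GROUP BY p.name

Result:
name    | COUNT(c.id)
--------+------------
Asimov  | 1          
Le Guin | 1          
Orwell  | 0          
Tolkien | 2          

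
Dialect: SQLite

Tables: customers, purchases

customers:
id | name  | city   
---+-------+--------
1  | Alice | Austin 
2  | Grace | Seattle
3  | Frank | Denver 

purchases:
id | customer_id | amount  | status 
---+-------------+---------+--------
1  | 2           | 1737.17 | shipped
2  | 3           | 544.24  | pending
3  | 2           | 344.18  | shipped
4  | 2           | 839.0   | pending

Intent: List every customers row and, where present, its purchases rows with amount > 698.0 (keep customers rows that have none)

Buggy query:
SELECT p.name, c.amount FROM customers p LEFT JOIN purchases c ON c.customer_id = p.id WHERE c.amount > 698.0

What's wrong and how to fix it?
Bug: Filtering c.amount in WHERE discards the NULL rows produced by LEFT JOIN, turning it into an inner join

Fix: Move the right-table condition into the ON clause so unmatched parents are kept

Corrected query:
SELECT p.name, c.amount FROM customers p LEFT JOIN purchases c ON c.customer_id = p.id AND c.amount > 698.0

Result:
name  | amount 
------+--------
Alice | NULL   
Grace | 839    
Grace | 1737.17
Frank | NULL   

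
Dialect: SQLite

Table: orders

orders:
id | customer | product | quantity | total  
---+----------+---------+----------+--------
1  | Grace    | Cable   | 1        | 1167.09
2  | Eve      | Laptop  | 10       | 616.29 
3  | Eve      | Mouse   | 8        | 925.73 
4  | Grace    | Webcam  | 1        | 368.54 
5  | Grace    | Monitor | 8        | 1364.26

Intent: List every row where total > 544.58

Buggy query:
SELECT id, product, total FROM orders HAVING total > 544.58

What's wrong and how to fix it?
Bug: This is a non-aggregate query (no GROUP BY, no aggregates), so in SQLite the HAVING clause is invalid here; a row-level condition belongs in WHERE

Fix: Use WHERE for row-level filtering

Corrected query:
SELECT id, product, total FROM orders WHERE total > 544.58

Result:
id | product | total  
---+---------+--------
1  | Cable   | 1167.09
2  | Laptop  | 616.29 
3  | Mouse   | 925.73 
5  | Monitor | 1364.26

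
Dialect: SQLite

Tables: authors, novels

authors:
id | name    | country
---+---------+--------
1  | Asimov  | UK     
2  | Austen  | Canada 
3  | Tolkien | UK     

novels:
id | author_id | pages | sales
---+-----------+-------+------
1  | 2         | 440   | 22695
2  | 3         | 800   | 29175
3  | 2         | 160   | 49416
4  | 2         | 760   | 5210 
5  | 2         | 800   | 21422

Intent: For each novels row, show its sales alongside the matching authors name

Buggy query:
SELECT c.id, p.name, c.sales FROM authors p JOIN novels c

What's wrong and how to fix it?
Bug: Missing join condition: each novels row is matched to all authors rows instead of just its own

Fix: Add ON c.author_id = p.id to the JOIN

Corrected query:
SELECT c.id, p.name, c.sales FROM authors p JOIN novels c ON c.author_id = p.id

Result:
id | name    | sales
---+---------+------
1  | Austen  | 22695
2  | Tolkien | 29175
3  | Austen  | 49416
4  | Austen  | 5210 
5  | Austen  | 21422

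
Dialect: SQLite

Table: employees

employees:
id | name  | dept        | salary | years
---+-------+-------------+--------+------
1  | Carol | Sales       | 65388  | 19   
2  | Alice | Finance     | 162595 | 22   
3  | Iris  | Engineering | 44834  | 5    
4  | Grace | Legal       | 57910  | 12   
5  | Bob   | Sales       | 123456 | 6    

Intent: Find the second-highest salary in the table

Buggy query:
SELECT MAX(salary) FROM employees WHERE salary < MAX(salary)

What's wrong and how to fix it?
Bug: The inner MAX is an aggregate inside WHERE, which is not allowed

Fix: Compute the overall MAX in a subquery, then take MAX of rows below it

Corrected query:
SELECT MAX(salary) FROM employees WHERE salary < (SELECT MAX(salary) FROM employees)

Result:
MAX(salary)
-----------
123456     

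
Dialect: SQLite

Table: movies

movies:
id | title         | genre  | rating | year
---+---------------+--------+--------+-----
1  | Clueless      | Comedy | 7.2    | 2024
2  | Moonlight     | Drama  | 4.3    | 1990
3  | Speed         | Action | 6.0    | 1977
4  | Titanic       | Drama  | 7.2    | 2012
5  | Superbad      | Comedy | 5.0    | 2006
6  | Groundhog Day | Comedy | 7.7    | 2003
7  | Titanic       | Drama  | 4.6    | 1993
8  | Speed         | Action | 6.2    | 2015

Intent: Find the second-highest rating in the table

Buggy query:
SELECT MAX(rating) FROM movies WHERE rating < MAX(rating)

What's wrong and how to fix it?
Bug: MAX(rating) on the right of the comparison is an aggregate-in-WHERE error

Fix: Put the inner MAX in a scalar subquery

Corrected query:
SELECT MAX(rating) FROM movies WHERE rating < (SELECT MAX(rating) FROM movies)

Result:
MAX(rating)
-----------
7.2        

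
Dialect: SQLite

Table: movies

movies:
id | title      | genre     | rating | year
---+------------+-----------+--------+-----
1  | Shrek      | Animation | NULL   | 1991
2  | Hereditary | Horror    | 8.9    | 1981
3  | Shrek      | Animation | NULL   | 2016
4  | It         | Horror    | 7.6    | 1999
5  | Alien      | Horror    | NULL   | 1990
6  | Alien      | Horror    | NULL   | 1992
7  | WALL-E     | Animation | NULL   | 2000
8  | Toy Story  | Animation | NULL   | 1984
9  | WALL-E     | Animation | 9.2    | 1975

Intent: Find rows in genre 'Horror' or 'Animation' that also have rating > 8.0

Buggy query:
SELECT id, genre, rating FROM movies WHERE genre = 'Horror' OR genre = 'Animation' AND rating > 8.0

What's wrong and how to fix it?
Bug: AND binds tighter than OR, so this parses as genre = 'Horror' OR (genre = 'Animation' AND rating > 8.0)

Fix: Add parentheses around the OR so the AND applies to both alternatives

Corrected query:
SELECT id, genre, rating FROM movies WHERE (genre = 'Horror' OR genre = 'Animation') AND rating > 8.0

Result:
id | genre     | rating
---+-----------+-------
2  | Horror    | 8.9   
9  | Animation | 9.2   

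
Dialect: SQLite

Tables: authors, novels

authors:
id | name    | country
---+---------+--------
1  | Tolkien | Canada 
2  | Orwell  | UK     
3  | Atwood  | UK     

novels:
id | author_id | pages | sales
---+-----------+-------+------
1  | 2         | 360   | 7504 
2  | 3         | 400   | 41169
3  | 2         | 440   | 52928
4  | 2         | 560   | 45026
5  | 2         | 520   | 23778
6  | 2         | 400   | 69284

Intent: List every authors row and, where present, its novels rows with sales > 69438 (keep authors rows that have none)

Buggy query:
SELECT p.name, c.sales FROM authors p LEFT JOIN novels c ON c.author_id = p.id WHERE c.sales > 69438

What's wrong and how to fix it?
Bug: Filtering c.sales in WHERE discards the NULL rows produced by LEFT JOIN, turning it into an inner join

Fix: Move the right-table condition into the ON clause so unmatched parents are kept

Corrected query:
SELECT p.name, c.sales FROM authors p LEFT JOIN novels c ON c.author_id = p.id AND c.sales > 69438

Result:
name    | sales
--------+------
Tolkien | NULL 
Orwell  | NULL 
Atwood  | NULL 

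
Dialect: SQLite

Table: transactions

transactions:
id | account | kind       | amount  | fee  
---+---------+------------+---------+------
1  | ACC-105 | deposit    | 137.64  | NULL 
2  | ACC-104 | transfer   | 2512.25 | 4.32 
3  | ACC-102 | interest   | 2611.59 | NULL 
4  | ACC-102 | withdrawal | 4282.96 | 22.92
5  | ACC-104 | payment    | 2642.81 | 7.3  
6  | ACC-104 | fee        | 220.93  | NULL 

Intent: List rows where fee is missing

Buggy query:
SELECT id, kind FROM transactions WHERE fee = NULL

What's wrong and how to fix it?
Bug: '= NULL' is always unknown in SQL three-valued logic, so no rows match

Fix: Use IS NULL to test for NULL

Corrected query:
SELECT id, kind FROM transactions WHERE fee IS NULL

Result:
id | kind    
---+---------
1  | deposit 
3  | interest
6  | fee     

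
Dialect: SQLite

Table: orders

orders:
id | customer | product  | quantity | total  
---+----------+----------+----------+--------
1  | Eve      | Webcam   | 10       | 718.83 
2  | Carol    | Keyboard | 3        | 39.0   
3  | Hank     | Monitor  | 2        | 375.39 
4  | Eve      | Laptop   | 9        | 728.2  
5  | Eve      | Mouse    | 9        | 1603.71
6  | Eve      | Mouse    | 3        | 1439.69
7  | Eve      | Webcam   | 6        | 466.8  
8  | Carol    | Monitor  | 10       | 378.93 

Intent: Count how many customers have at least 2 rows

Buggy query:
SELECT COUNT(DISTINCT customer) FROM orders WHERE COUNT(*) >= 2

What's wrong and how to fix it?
Bug: COUNT(*) cannot appear in WHERE; the per-group count doesn't exist yet

Fix: Use a subquery that GROUPs and filters with HAVING, then count its rows

Corrected query:
SELECT COUNT(*) FROM (SELECT customer FROM orders GROUP BY customer HAVING COUNT(*) >= 2)

Result:
COUNT(*)
--------
2       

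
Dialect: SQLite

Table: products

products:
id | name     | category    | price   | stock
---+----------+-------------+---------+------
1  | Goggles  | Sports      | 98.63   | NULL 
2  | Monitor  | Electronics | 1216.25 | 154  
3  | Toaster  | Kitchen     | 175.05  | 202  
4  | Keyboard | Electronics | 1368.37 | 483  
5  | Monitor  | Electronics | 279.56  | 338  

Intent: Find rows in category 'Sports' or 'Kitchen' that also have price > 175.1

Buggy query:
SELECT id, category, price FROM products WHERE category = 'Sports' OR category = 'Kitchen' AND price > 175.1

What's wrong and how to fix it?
Bug: AND binds tighter than OR, so this parses as category = 'Sports' OR (category = 'Kitchen' AND price > 175.1)

Fix: Add parentheses around the OR so the AND applies to both alternatives

Corrected query:
SELECT id, category, price FROM products WHERE (category = 'Sports' OR category = 'Kitchen') AND price > 175.1

Result:
(no rows)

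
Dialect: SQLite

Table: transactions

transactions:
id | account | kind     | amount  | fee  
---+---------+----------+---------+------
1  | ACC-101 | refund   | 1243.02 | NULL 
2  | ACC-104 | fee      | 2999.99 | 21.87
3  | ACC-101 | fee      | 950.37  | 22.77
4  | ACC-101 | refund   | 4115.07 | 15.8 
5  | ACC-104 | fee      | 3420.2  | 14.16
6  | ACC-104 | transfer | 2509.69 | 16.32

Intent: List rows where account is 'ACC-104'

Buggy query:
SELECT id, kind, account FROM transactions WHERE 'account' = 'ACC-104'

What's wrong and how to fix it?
Bug: Single quotes denote string literals in SQL; the column name is being compared as a constant string

Fix: Reference the column as account without single quotes

Corrected query:
SELECT id, kind, account FROM transactions WHERE account = 'ACC-104'

Result:
id | kind     | account
---+----------+--------
2  | fee      | ACC-104
5  | fee      | ACC-104
6  | transfer | ACC-104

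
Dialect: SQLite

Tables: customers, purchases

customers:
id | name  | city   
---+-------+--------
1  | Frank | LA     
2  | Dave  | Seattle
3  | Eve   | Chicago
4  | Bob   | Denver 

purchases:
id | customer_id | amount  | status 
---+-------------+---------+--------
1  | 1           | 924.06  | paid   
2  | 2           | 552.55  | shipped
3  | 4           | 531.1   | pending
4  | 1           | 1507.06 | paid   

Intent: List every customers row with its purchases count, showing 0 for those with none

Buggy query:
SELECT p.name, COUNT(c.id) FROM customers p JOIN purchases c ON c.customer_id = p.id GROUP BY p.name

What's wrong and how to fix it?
Bug: An inner join excludes parents with zero children

Fix: Use LEFT JOIN so parents without children still appear (COUNT(c.id) gives 0)

Corrected query:
SELECT p.name, COUNT(c.id) FROM customers p LEFT JOIN purchases c ON c.customer_id = p.id GROUP BY p.name

Result:
name  | COUNT(c.id)
------+------------
Bob   | 1          
Dave  | 1          
Eve   | 0          
Frank | 2          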